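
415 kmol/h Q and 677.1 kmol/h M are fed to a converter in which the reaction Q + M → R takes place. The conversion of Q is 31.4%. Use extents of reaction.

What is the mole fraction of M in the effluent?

0.569

Q reacted = 0.314 × 415 = 130.3 kmol/h; ν_Q = −1, so ξ = 130.3/1 = 130.3 kmol/h.
Outlet amounts (n = n₀ + ν ξ):
  Q: 415 − 1(130.3) = 284.7
  M: 677.1 − 1(130.3) = 546.8
  R: 0 + 1(130.3) = 130.3
Total out = 961.8 kmol/h; y_M = 546.8 / 961.8 = 0.5685.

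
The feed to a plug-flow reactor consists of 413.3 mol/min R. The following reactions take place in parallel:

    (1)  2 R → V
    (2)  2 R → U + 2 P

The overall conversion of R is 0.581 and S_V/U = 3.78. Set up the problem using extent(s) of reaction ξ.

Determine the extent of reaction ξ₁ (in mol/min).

Conversion of R: R consumed = 0.581 × 413.3 = 240.1 mol/min = 2ξ₁ + 2ξ₂.
Selectivity: 1ξ₁ / (1ξ₂) = 3.78 → ξ₁ = 3.78 ξ₂.
Substitute: (2·3.78 + 2) ξ₂ = 240.1 → ξ₂ = 25.12 mol/min, ξ₁ = 94.95 mol/min.
Outlet amounts (n = n₀ + Σ ν·ξ):
  R: 413.3 − 2(94.95) − 2(25.12) = 173.2
  V: 0 + 1(94.95) = 94.95
  U: 0 + 1(25.12) = 25.12
  P: 0 + 2(25.12) = 50.24

ξ₁ = 94.9 mol/min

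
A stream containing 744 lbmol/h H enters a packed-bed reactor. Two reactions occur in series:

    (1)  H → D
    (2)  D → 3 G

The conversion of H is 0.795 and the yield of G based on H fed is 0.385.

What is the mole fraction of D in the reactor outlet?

0.531

Conversion of H: H consumed = 1ξ₁ = 0.795 × 744 → ξ₁ = 591.5 lbmol/h.
Yield of G: 3ξ₂ / 744 = 0.385 → ξ₂ = 95.48 lbmol/h.
Outlet amounts (n = n₀ + Σ ν·ξ):
  H: 744 − 1(591.5) = 152.5
  D: 0 + 1(591.5) − 1(95.48) = 496
  G: 0 + 3(95.48) = 286.4
Total out = 935 lbmol/h; y_D = 496 / 935 = 0.5305.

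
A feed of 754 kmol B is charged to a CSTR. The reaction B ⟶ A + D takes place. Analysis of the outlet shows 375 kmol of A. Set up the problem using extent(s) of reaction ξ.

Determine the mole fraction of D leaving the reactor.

For A: n = n₀ + 1ξ → 375 = 0 + 1ξ, giving ξ = 375 kmol.
Outlet amounts (n = n₀ + ν ξ):
  B: 754 − 1(375) = 379
  A: 0 + 1(375) = 375
  D: 0 + 1(375) = 375
Total out = 1129 kmol; y_D = 375 / 1129 = 0.3322.

0.332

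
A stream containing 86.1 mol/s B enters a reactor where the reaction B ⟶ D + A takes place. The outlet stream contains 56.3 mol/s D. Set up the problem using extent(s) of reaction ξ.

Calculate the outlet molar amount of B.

29.8 mol/s

For D: n = n₀ + 1ξ → 56.3 = 0 + 1ξ, giving ξ = 56.3 mol/s.
Outlet amounts (n = n₀ + ν ξ):
  B: 86.1 − 1(56.3) = 29.8
  D: 0 + 1(56.3) = 56.3
  A: 0 + 1(56.3) = 56.3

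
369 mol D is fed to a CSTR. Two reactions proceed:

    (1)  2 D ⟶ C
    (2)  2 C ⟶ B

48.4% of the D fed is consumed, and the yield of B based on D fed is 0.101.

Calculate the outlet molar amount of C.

Conversion of D: D consumed = 2ξ₁ = 0.484 × 369 → ξ₁ = 89.3 mol.
Yield of B: 1ξ₂ / 369 = 0.101 → ξ₂ = 37.27 mol.
Outlet amounts (n = n₀ + Σ ν·ξ):
  D: 369 − 2(89.3) = 190.4
  C: 0 + 1(89.3) − 2(37.27) = 14.76
  B: 0 + 1(37.27) = 37.27

14.8 mol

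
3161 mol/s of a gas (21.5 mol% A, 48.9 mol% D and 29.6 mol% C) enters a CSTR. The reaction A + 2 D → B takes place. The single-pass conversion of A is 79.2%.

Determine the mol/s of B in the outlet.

A reacted = 0.792 × 679.6 = 538.3 mol/s; ν_A = −1, so ξ = 538.3/1 = 538.3 mol/s.
Outlet amounts (n = n₀ + ν ξ):
  A: 679.6 − 1(538.3) = 141.4
  D: 1546 − 2(538.3) = 469.2
  B: 0 + 1(538.3) = 538.3
  C: 935.7 (inert)

538 mol/s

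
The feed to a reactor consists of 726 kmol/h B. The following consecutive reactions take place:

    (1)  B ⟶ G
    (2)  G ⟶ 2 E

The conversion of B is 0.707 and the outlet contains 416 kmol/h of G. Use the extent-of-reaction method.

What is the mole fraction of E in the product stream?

0.236

Conversion of B: B consumed = 1ξ₁ = 0.707 × 726 → ξ₁ = 513.3 kmol/h.
G balance: n_G = 0 + 1ξ₁ − 1ξ₂ = 416 → ξ₂ = (1·513.3 − 416)/1 = 97.28 kmol/h.
Outlet amounts (n = n₀ + Σ ν·ξ):
  B: 726 − 1(513.3) = 212.7
  G: 0 + 1(513.3) − 1(97.28) = 416
  E: 0 + 2(97.28) = 194.6
Total out = 823.3 kmol/h; y_E = 194.6 / 823.3 = 0.2363.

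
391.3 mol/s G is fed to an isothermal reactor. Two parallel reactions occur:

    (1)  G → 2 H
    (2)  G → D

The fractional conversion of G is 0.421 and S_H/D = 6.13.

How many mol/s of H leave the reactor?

Conversion of G: G consumed = 0.421 × 391.3 = 164.7 mol/s = 1ξ₁ + 1ξ₂.
Selectivity: 2ξ₁ / (1ξ₂) = 6.13 → ξ₁ = 3.065 ξ₂.
Substitute: (1·3.065 + 1) ξ₂ = 164.7 → ξ₂ = 40.53 mol/s, ξ₁ = 124.2 mol/s.
Outlet amounts (n = n₀ + Σ ν·ξ):
  G: 391.3 − 1(124.2) − 1(40.53) = 226.6
  H: 0 + 2(124.2) = 248.4
  D: 0 + 1(40.53) = 40.53

248 mol/s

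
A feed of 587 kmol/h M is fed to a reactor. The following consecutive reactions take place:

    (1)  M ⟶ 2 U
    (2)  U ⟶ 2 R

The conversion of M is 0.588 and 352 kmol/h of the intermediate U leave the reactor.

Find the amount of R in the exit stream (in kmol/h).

Conversion of M: M consumed = 1ξ₁ = 0.588 × 587 → ξ₁ = 345.2 kmol/h.
U balance: n_U = 0 + 2ξ₁ − 1ξ₂ = 352 → ξ₂ = (2·345.2 − 352)/1 = 338.3 kmol/h.
Outlet amounts (n = n₀ + Σ ν·ξ):
  M: 587 − 1(345.2) = 241.8
  U: 0 + 2(345.2) − 1(338.3) = 352
  R: 0 + 2(338.3) = 676.6

677 kmol/h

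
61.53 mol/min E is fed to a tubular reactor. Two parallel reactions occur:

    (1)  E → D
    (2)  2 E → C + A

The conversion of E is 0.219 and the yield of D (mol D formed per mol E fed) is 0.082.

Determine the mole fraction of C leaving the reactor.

0.0685

Yield of D: 1ξ₁ / 61.53 = 0.082 → ξ₁ = 5.045 mol/min.
Conversion of E: 1ξ₁ + 2ξ₂ = 0.219 × 61.53 = 13.48 → ξ₂ = 4.215 mol/min.
Outlet amounts (n = n₀ + Σ ν·ξ):
  E: 61.53 − 1(5.045) − 2(4.215) = 48.05
  D: 0 + 1(5.045) = 5.045
  C: 0 + 1(4.215) = 4.215
  A: 0 + 1(4.215) = 4.215
Total out = 61.53 mol/min; y_C = 4.215 / 61.53 = 0.0685.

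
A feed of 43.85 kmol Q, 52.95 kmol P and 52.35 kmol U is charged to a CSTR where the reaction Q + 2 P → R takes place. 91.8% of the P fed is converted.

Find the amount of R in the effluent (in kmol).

P reacted = 0.918 × 52.95 = 48.61 kmol; ν_P = −2, so ξ = 48.61/2 = 24.3 kmol.
Outlet amounts (n = n₀ + ν ξ):
  Q: 43.85 − 1(24.3) = 19.55
  P: 52.95 − 2(24.3) = 4.342
  R: 0 + 1(24.3) = 24.3
  U: 52.35 (inert)

24.3 kmol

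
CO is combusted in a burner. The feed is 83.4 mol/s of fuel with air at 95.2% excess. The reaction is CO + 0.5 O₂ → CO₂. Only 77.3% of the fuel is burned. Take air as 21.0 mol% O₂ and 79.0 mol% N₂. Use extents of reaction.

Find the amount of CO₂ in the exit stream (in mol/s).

64.5 mol/s

Stoichiometric O₂ = 0.5 × 83.4 = 41.7 mol/s; O₂ fed = 41.7 × 1.952 = 81.4 mol/s.
N₂ fed = 81.4 × 79/21 = 306.2 mol/s.
Fuel reacted = 0.773 × 83.4 → ξ = 64.47 mol/s.
Outlet (n = n₀ + ν ξ):
  CO: 83.4 − 1(64.47) = 18.93
  O₂: 81.4 − 0.5(64.47) = 49.16
  N₂: 306.2 (inert)
  CO₂: 0 + 1(64.47) = 64.47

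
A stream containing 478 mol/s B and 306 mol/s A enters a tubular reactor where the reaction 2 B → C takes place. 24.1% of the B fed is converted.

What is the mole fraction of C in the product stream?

0.0793

B reacted = 0.241 × 478 = 115.2 mol/s; ν_B = −2, so ξ = 115.2/2 = 57.6 mol/s.
Outlet amounts (n = n₀ + ν ξ):
  B: 478 − 2(57.6) = 362.8
  C: 0 + 1(57.6) = 57.6
  A: 306 (inert)
Total out = 726.4 mol/s; y_C = 57.6 / 726.4 = 0.07929.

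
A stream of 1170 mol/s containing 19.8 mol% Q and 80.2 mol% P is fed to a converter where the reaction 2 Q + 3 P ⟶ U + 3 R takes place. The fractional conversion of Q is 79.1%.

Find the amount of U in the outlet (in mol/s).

Q reacted = 0.791 × 231.7 = 183.2 mol/s; ν_Q = −2, so ξ = 183.2/2 = 91.62 mol/s.
Outlet amounts (n = n₀ + ν ξ):
  Q: 231.7 − 2(91.62) = 48.42
  P: 938.3 − 3(91.62) = 663.5
  U: 0 + 1(91.62) = 91.62
  R: 0 + 3(91.62) = 274.9

91.6 mol/s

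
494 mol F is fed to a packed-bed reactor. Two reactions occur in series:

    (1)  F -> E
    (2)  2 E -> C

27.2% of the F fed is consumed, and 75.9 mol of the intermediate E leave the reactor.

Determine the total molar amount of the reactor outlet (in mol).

465 mol

Conversion of F: F consumed = 1ξ₁ = 0.272 × 494 → ξ₁ = 134.4 mol.
E balance: n_E = 0 + 1ξ₁ − 2ξ₂ = 75.9 → ξ₂ = (1·134.4 − 75.9)/2 = 29.23 mol.
Outlet amounts (n = n₀ + Σ ν·ξ):
  F: 494 − 1(134.4) = 359.6
  E: 0 + 1(134.4) − 2(29.23) = 75.9
  C: 0 + 1(29.23) = 29.23
Total out = 359.6 + 75.9 + 29.23 = 464.8 mol.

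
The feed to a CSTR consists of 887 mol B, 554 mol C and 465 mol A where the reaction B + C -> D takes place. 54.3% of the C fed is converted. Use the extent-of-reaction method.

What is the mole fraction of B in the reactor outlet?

0.365

C reacted = 0.543 × 554 = 300.8 mol; ν_C = −1, so ξ = 300.8/1 = 300.8 mol.
Outlet amounts (n = n₀ + ν ξ):
  B: 887 − 1(300.8) = 586.2
  C: 554 − 1(300.8) = 253.2
  D: 0 + 1(300.8) = 300.8
  A: 465 (inert)
Total out = 1605 mol; y_B = 586.2 / 1605 = 0.3652.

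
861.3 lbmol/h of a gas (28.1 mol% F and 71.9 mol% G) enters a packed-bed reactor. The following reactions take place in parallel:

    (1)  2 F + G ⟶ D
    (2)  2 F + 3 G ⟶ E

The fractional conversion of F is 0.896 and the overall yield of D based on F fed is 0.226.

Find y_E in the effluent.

0.1

Yield of D: 1ξ₁ / 242 = 0.226 → ξ₁ = 54.7 lbmol/h.
Conversion of F: 2ξ₁ + 2ξ₂ = 0.896 × 242 = 216.9 → ξ₂ = 53.73 lbmol/h.
Outlet amounts (n = n₀ + Σ ν·ξ):
  F: 242 − 2(54.7) − 2(53.73) = 25.17
  G: 619.3 − 1(54.7) − 3(53.73) = 403.4
  D: 0 + 1(54.7) = 54.7
  E: 0 + 1(53.73) = 53.73
Total out = 537 lbmol/h; y_E = 53.73 / 537 = 0.1001.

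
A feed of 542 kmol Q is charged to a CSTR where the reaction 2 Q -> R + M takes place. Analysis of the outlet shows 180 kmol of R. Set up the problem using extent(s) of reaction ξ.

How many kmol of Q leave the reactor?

182 kmol

For R: n = n₀ + 1ξ → 180 = 0 + 1ξ, giving ξ = 180 kmol.
Outlet amounts (n = n₀ + ν ξ):
  Q: 542 − 2(180) = 182
  R: 0 + 1(180) = 180
  M: 0 + 1(180) = 180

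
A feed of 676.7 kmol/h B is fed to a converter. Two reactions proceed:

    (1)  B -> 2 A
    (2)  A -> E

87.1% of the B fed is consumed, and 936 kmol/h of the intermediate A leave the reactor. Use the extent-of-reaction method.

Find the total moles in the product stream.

Conversion of B: B consumed = 1ξ₁ = 0.871 × 676.7 → ξ₁ = 589.4 kmol/h.
A balance: n_A = 0 + 2ξ₁ − 1ξ₂ = 936 → ξ₂ = (2·589.4 − 936)/1 = 242.8 kmol/h.
Outlet amounts (n = n₀ + Σ ν·ξ):
  B: 676.7 − 1(589.4) = 87.29
  A: 0 + 2(589.4) − 1(242.8) = 936
  E: 0 + 1(242.8) = 242.8
Total out = 87.29 + 936 + 242.8 = 1266 kmol/h.

1270 kmol/h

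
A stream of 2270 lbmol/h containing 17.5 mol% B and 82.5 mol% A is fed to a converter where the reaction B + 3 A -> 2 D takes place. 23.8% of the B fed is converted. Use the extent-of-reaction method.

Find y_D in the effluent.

0.0909

B reacted = 0.238 × 397.2 = 94.55 lbmol/h; ν_B = −1, so ξ = 94.55/1 = 94.55 lbmol/h.
Outlet amounts (n = n₀ + ν ξ):
  B: 397.2 − 1(94.55) = 302.7
  A: 1873 − 3(94.55) = 1589
  D: 0 + 2(94.55) = 189.1
Total out = 2081 lbmol/h; y_D = 189.1 / 2081 = 0.09087.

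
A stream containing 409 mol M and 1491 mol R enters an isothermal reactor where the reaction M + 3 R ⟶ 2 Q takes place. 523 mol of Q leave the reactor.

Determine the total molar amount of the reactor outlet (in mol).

For Q: n = n₀ + 2ξ → 523 = 0 + 2ξ, giving ξ = 261.5 mol.
Outlet amounts (n = n₀ + ν ξ):
  M: 409 − 1(261.5) = 147.5
  R: 1491 − 3(261.5) = 706.5
  Q: 0 + 2(261.5) = 523
Total out = 147.5 + 706.5 + 523 = 1377 mol.

1380 mol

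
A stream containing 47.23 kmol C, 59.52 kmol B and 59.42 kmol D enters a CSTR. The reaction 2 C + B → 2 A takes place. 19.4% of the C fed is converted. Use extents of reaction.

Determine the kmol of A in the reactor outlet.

9.16 kmol

C reacted = 0.194 × 47.23 = 9.163 kmol; ν_C = −2, so ξ = 9.163/2 = 4.581 kmol.
Outlet amounts (n = n₀ + ν ξ):
  C: 47.23 − 2(4.581) = 38.07
  B: 59.52 − 1(4.581) = 54.94
  A: 0 + 2(4.581) = 9.163
  D: 59.42 (inert)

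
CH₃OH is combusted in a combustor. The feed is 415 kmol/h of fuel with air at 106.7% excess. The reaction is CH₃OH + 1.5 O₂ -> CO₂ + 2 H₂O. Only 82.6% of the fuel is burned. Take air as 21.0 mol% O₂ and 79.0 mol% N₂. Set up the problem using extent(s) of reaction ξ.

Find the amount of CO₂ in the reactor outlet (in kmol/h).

343 kmol/h

Stoichiometric O₂ = 1.5 × 415 = 622.5 kmol/h; O₂ fed = 622.5 × 2.067 = 1287 kmol/h.
N₂ fed = 1287 × 79/21 = 4840 kmol/h.
Fuel reacted = 0.826 × 415 → ξ = 342.8 kmol/h.
Outlet (n = n₀ + ν ξ):
  CH₃OH: 415 − 1(342.8) = 72.21
  O₂: 1287 − 1.5(342.8) = 772.5
  N₂: 4840 (inert)
  CO₂: 0 + 1(342.8) = 342.8
  H₂O: 0 + 2(342.8) = 685.6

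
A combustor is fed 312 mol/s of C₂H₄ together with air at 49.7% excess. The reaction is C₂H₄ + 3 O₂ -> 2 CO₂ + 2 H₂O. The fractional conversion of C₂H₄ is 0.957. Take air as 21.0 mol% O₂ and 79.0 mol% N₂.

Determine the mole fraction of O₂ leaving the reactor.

Stoichiometric O₂ = 3 × 312 = 936 mol/s; O₂ fed = 936 × 1.497 = 1401 mol/s.
N₂ fed = 1401 × 79/21 = 5271 mol/s.
Fuel reacted = 0.957 × 312 → ξ = 298.6 mol/s.
Outlet (n = n₀ + ν ξ):
  C₂H₄: 312 − 1(298.6) = 13.42
  O₂: 1401 − 3(298.6) = 505.4
  N₂: 5271 (inert)
  CO₂: 0 + 2(298.6) = 597.2
  H₂O: 0 + 2(298.6) = 597.2
Total out = 6984 mol/s; y_O₂ = 505.4 / 6984 = 0.07237.

0.0724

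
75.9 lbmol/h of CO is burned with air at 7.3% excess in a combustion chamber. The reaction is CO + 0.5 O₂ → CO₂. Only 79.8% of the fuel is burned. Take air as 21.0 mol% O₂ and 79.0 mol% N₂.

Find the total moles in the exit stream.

240 lbmol/h

Stoichiometric O₂ = 0.5 × 75.9 = 37.95 lbmol/h; O₂ fed = 37.95 × 1.073 = 40.72 lbmol/h.
N₂ fed = 40.72 × 79/21 = 153.2 lbmol/h.
Fuel reacted = 0.798 × 75.9 → ξ = 60.57 lbmol/h.
Outlet (n = n₀ + ν ξ):
  CO: 75.9 − 1(60.57) = 15.33
  O₂: 40.72 − 0.5(60.57) = 10.44
  N₂: 153.2 (inert)
  CO₂: 0 + 1(60.57) = 60.57
Total out = 15.33 + 10.44 + 153.2 + 60.57 = 239.5 lbmol/h.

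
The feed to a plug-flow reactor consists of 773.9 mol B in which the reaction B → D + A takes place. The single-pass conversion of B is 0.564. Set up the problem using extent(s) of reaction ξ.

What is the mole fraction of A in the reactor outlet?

0.361

B reacted = 0.564 × 773.9 = 436.5 mol; ν_B = −1, so ξ = 436.5/1 = 436.5 mol.
Outlet amounts (n = n₀ + ν ξ):
  B: 773.9 − 1(436.5) = 337.4
  D: 0 + 1(436.5) = 436.5
  A: 0 + 1(436.5) = 436.5
Total out = 1210 mol; y_A = 436.5 / 1210 = 0.3606.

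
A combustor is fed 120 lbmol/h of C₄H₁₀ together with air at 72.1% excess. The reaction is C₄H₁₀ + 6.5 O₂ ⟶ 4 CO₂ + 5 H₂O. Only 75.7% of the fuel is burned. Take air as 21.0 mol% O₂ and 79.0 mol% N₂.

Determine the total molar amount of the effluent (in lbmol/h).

6650 lbmol/h

Stoichiometric O₂ = 6.5 × 120 = 780 lbmol/h; O₂ fed = 780 × 1.721 = 1342 lbmol/h.
N₂ fed = 1342 × 79/21 = 5050 lbmol/h.
Fuel reacted = 0.757 × 120 → ξ = 90.84 lbmol/h.
Outlet (n = n₀ + ν ξ):
  C₄H₁₀: 120 − 1(90.84) = 29.16
  O₂: 1342 − 6.5(90.84) = 751.9
  N₂: 5050 (inert)
  CO₂: 0 + 4(90.84) = 363.4
  H₂O: 0 + 5(90.84) = 454.2
Total out = 29.16 + 751.9 + 5050 + 363.4 + 454.2 = 6649 lbmol/h.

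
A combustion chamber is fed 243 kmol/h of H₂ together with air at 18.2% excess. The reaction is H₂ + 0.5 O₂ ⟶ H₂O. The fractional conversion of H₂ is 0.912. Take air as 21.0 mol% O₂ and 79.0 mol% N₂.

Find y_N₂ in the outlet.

0.662

Stoichiometric O₂ = 0.5 × 243 = 121.5 kmol/h; O₂ fed = 121.5 × 1.182 = 143.6 kmol/h.
N₂ fed = 143.6 × 79/21 = 540.3 kmol/h.
Fuel reacted = 0.912 × 243 → ξ = 221.6 kmol/h.
Outlet (n = n₀ + ν ξ):
  H₂: 243 − 1(221.6) = 21.38
  O₂: 143.6 − 0.5(221.6) = 32.8
  N₂: 540.3 (inert)
  H₂O: 0 + 1(221.6) = 221.6
Total out = 816.1 kmol/h; y_N₂ = 540.3 / 816.1 = 0.662.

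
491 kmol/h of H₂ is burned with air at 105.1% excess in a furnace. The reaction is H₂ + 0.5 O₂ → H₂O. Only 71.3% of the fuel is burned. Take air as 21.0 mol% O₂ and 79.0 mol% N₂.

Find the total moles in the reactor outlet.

2710 kmol/h

Stoichiometric O₂ = 0.5 × 491 = 245.5 kmol/h; O₂ fed = 245.5 × 2.051 = 503.5 kmol/h.
N₂ fed = 503.5 × 79/21 = 1894 kmol/h.
Fuel reacted = 0.713 × 491 → ξ = 350.1 kmol/h.
Outlet (n = n₀ + ν ξ):
  H₂: 491 − 1(350.1) = 140.9
  O₂: 503.5 − 0.5(350.1) = 328.5
  N₂: 1894 (inert)
  H₂O: 0 + 1(350.1) = 350.1
Total out = 140.9 + 328.5 + 1894 + 350.1 = 2714 kmol/h.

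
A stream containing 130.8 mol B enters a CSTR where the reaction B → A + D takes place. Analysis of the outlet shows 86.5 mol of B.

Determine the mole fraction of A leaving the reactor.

For B: n = n₀ − 1ξ → 86.5 = 130.8 − 1ξ, giving ξ = 44.3 mol.
Outlet amounts (n = n₀ + ν ξ):
  B: 130.8 − 1(44.3) = 86.5
  A: 0 + 1(44.3) = 44.3
  D: 0 + 1(44.3) = 44.3
Total out = 175.1 mol; y_A = 44.3 / 175.1 = 0.253.

0.253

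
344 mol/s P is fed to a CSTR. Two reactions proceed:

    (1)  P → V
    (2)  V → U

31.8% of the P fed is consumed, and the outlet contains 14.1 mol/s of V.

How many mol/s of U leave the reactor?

Conversion of P: P consumed = 1ξ₁ = 0.318 × 344 → ξ₁ = 109.4 mol/s.
V balance: n_V = 0 + 1ξ₁ − 1ξ₂ = 14.1 → ξ₂ = (1·109.4 − 14.1)/1 = 95.29 mol/s.
Outlet amounts (n = n₀ + Σ ν·ξ):
  P: 344 − 1(109.4) = 234.6
  V: 0 + 1(109.4) − 1(95.29) = 14.1
  U: 0 + 1(95.29) = 95.29

95.3 mol/s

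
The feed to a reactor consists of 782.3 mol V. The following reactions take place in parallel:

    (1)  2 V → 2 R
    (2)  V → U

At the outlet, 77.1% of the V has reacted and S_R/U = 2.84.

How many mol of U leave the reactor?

157 mol

Conversion of V: V consumed = 0.771 × 782.3 = 603.2 mol = 2ξ₁ + 1ξ₂.
Selectivity: 2ξ₁ / (1ξ₂) = 2.84 → ξ₁ = 1.42 ξ₂.
Substitute: (2·1.42 + 1) ξ₂ = 603.2 → ξ₂ = 157.1 mol, ξ₁ = 223 mol.
Outlet amounts (n = n₀ + Σ ν·ξ):
  V: 782.3 − 2(223) − 1(157.1) = 179.1
  R: 0 + 2(223) = 446.1
  U: 0 + 1(157.1) = 157.1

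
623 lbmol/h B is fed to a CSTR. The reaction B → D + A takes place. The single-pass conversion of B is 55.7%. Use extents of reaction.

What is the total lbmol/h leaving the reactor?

970 lbmol/h

B reacted = 0.557 × 623 = 347 lbmol/h; ν_B = −1, so ξ = 347/1 = 347 lbmol/h.
Outlet amounts (n = n₀ + ν ξ):
  B: 623 − 1(347) = 276
  D: 0 + 1(347) = 347
  A: 0 + 1(347) = 347
Total out = 276 + 347 + 347 = 970 lbmol/h.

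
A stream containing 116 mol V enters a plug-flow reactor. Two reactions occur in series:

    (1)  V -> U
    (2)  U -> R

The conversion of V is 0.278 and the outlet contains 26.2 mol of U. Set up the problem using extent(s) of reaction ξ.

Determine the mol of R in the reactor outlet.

6.05 mol

Conversion of V: V consumed = 1ξ₁ = 0.278 × 116 → ξ₁ = 32.25 mol.
U balance: n_U = 0 + 1ξ₁ − 1ξ₂ = 26.2 → ξ₂ = (1·32.25 − 26.2)/1 = 6.048 mol.
Outlet amounts (n = n₀ + Σ ν·ξ):
  V: 116 − 1(32.25) = 83.75
  U: 0 + 1(32.25) − 1(6.048) = 26.2
  R: 0 + 1(6.048) = 6.048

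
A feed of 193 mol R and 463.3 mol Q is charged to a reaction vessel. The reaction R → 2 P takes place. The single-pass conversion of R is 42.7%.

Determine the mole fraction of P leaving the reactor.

0.223

R reacted = 0.427 × 193 = 82.41 mol; ν_R = −1, so ξ = 82.41/1 = 82.41 mol.
Outlet amounts (n = n₀ + ν ξ):
  R: 193 − 1(82.41) = 110.6
  P: 0 + 2(82.41) = 164.8
  Q: 463.3 (inert)
Total out = 738.7 mol; y_P = 164.8 / 738.7 = 0.2231.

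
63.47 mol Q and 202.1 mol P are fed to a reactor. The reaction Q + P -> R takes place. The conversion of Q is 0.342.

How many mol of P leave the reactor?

Q reacted = 0.342 × 63.47 = 21.71 mol; ν_Q = −1, so ξ = 21.71/1 = 21.71 mol.
Outlet amounts (n = n₀ + ν ξ):
  Q: 63.47 − 1(21.71) = 41.76
  P: 202.1 − 1(21.71) = 180.4
  R: 0 + 1(21.71) = 21.71

180 mol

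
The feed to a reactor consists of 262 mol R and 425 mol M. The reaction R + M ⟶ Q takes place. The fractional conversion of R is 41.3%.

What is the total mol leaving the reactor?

579 mol

R reacted = 0.413 × 262 = 108.2 mol; ν_R = −1, so ξ = 108.2/1 = 108.2 mol.
Outlet amounts (n = n₀ + ν ξ):
  R: 262 − 1(108.2) = 153.8
  M: 425 − 1(108.2) = 316.8
  Q: 0 + 1(108.2) = 108.2
Total out = 153.8 + 316.8 + 108.2 = 578.8 mol.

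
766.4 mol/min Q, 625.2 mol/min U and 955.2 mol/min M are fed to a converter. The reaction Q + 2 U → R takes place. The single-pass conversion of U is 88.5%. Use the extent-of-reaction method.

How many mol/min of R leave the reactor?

U reacted = 0.885 × 625.2 = 553.3 mol/min; ν_U = −2, so ξ = 553.3/2 = 276.7 mol/min.
Outlet amounts (n = n₀ + ν ξ):
  Q: 766.4 − 1(276.7) = 489.7
  U: 625.2 − 2(276.7) = 71.9
  R: 0 + 1(276.7) = 276.7
  M: 955.2 (inert)

277 mol/min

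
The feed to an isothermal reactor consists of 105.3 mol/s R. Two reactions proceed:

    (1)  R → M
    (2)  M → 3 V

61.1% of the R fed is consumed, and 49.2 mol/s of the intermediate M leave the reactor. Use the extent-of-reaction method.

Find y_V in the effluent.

Conversion of R: R consumed = 1ξ₁ = 0.611 × 105.3 → ξ₁ = 64.34 mol/s.
M balance: n_M = 0 + 1ξ₁ − 1ξ₂ = 49.2 → ξ₂ = (1·64.34 − 49.2)/1 = 15.14 mol/s.
Outlet amounts (n = n₀ + Σ ν·ξ):
  R: 105.3 − 1(64.34) = 40.96
  M: 0 + 1(64.34) − 1(15.14) = 49.2
  V: 0 + 3(15.14) = 45.41
Total out = 135.6 mol/s; y_V = 45.41 / 135.6 = 0.335.

0.335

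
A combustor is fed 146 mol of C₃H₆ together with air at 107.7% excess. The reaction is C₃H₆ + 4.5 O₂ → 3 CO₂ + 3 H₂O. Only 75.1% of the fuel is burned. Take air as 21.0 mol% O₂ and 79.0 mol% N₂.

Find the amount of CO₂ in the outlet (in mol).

Stoichiometric O₂ = 4.5 × 146 = 657 mol; O₂ fed = 657 × 2.077 = 1365 mol.
N₂ fed = 1365 × 79/21 = 5133 mol.
Fuel reacted = 0.751 × 146 → ξ = 109.6 mol.
Outlet (n = n₀ + ν ξ):
  C₃H₆: 146 − 1(109.6) = 36.35
  O₂: 1365 − 4.5(109.6) = 871.2
  N₂: 5133 (inert)
  CO₂: 0 + 3(109.6) = 328.9
  H₂O: 0 + 3(109.6) = 328.9

329 mol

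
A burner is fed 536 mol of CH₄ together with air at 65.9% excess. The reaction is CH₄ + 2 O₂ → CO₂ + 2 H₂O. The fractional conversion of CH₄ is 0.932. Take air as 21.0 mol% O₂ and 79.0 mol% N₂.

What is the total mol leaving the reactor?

Stoichiometric O₂ = 2 × 536 = 1072 mol; O₂ fed = 1072 × 1.659 = 1778 mol.
N₂ fed = 1778 × 79/21 = 6690 mol.
Fuel reacted = 0.932 × 536 → ξ = 499.6 mol.
Outlet (n = n₀ + ν ξ):
  CH₄: 536 − 1(499.6) = 36.45
  O₂: 1778 − 2(499.6) = 779.3
  N₂: 6690 (inert)
  CO₂: 0 + 1(499.6) = 499.6
  H₂O: 0 + 2(499.6) = 999.1
Total out = 36.45 + 779.3 + 6690 + 499.6 + 999.1 = 9005 mol.

9000 mol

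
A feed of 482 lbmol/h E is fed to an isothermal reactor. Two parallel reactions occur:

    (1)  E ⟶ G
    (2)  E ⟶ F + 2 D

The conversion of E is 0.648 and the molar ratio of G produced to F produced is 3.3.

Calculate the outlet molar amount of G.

240 lbmol/h

Conversion of E: E consumed = 0.648 × 482 = 312.3 lbmol/h = 1ξ₁ + 1ξ₂.
Selectivity: 1ξ₁ / (1ξ₂) = 3.3 → ξ₁ = 3.3 ξ₂.
Substitute: (1·3.3 + 1) ξ₂ = 312.3 → ξ₂ = 72.64 lbmol/h, ξ₁ = 239.7 lbmol/h.
Outlet amounts (n = n₀ + Σ ν·ξ):
  E: 482 − 1(239.7) − 1(72.64) = 169.7
  G: 0 + 1(239.7) = 239.7
  F: 0 + 1(72.64) = 72.64
  D: 0 + 2(72.64) = 145.3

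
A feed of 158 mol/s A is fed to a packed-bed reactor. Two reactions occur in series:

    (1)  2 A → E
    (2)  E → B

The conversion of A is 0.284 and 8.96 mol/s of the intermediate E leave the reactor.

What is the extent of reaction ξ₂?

ξ₂ = 13.5 mol/s

Conversion of A: A consumed = 2ξ₁ = 0.284 × 158 → ξ₁ = 22.44 mol/s.
E balance: n_E = 0 + 1ξ₁ − 1ξ₂ = 8.96 → ξ₂ = (1·22.44 − 8.96)/1 = 13.48 mol/s.
Outlet amounts (n = n₀ + Σ ν·ξ):
  A: 158 − 2(22.44) = 113.1
  E: 0 + 1(22.44) − 1(13.48) = 8.96
  B: 0 + 1(13.48) = 13.48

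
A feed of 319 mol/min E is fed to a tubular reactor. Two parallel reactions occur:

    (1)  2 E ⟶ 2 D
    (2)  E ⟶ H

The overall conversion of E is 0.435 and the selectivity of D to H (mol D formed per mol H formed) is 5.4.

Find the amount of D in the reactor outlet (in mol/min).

Conversion of E: E consumed = 0.435 × 319 = 138.8 mol/min = 2ξ₁ + 1ξ₂.
Selectivity: 2ξ₁ / (1ξ₂) = 5.4 → ξ₁ = 2.7 ξ₂.
Substitute: (2·2.7 + 1) ξ₂ = 138.8 → ξ₂ = 21.68 mol/min, ξ₁ = 58.54 mol/min.
Outlet amounts (n = n₀ + Σ ν·ξ):
  E: 319 − 2(58.54) − 1(21.68) = 180.2
  D: 0 + 2(58.54) = 117.1
  H: 0 + 1(21.68) = 21.68

117 mol/min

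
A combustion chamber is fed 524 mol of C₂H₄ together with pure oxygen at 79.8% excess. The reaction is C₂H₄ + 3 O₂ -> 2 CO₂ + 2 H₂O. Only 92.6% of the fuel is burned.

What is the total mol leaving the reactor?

Stoichiometric O₂ = 3 × 524 = 1572 mol; O₂ fed = 1572 × 1.798 = 2826 mol.
Fuel reacted = 0.926 × 524 → ξ = 485.2 mol.
Outlet (n = n₀ + ν ξ):
  C₂H₄: 524 − 1(485.2) = 38.78
  O₂: 2826 − 3(485.2) = 1371
  CO₂: 0 + 2(485.2) = 970.4
  H₂O: 0 + 2(485.2) = 970.4
Total out = 38.78 + 1371 + 970.4 + 970.4 = 3350 mol.

3350 mol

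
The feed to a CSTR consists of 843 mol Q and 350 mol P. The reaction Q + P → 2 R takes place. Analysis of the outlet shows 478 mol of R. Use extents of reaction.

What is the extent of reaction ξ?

For R: n = n₀ + 2ξ → 478 = 0 + 2ξ, giving ξ = 239 mol.
Outlet amounts (n = n₀ + ν ξ):
  Q: 843 − 1(239) = 604
  P: 350 − 1(239) = 111
  R: 0 + 2(239) = 478

ξ = 239 mol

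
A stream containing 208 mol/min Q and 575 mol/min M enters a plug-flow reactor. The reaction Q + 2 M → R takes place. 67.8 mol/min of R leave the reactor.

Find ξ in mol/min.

ξ = 67.8 mol/min

For R: n = n₀ + 1ξ → 67.8 = 0 + 1ξ, giving ξ = 67.8 mol/min.
Outlet amounts (n = n₀ + ν ξ):
  Q: 208 − 1(67.8) = 140.2
  M: 575 − 2(67.8) = 439.4
  R: 0 + 1(67.8) = 67.8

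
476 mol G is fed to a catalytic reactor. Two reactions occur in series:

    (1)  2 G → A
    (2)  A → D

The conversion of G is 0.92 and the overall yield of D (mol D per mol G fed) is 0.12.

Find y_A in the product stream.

0.63

Conversion of G: G consumed = 2ξ₁ = 0.92 × 476 → ξ₁ = 219 mol.
Yield of D: 1ξ₂ / 476 = 0.12 → ξ₂ = 57.12 mol.
Outlet amounts (n = n₀ + Σ ν·ξ):
  G: 476 − 2(219) = 38.08
  A: 0 + 1(219) − 1(57.12) = 161.8
  D: 0 + 1(57.12) = 57.12
Total out = 257 mol; y_A = 161.8 / 257 = 0.6296.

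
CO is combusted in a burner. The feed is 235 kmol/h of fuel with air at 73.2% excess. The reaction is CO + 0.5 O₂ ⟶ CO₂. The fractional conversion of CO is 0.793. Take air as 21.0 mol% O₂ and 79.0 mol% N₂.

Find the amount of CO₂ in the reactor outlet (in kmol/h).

Stoichiometric O₂ = 0.5 × 235 = 117.5 kmol/h; O₂ fed = 117.5 × 1.732 = 203.5 kmol/h.
N₂ fed = 203.5 × 79/21 = 765.6 kmol/h.
Fuel reacted = 0.793 × 235 → ξ = 186.4 kmol/h.
Outlet (n = n₀ + ν ξ):
  CO: 235 − 1(186.4) = 48.64
  O₂: 203.5 − 0.5(186.4) = 110.3
  N₂: 765.6 (inert)
  CO₂: 0 + 1(186.4) = 186.4

186 kmol/h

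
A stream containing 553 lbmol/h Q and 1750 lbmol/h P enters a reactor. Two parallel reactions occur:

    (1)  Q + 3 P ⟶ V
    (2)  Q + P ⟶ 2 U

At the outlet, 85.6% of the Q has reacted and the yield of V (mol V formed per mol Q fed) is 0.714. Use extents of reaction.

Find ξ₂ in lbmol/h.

ξ₂ = 78.5 lbmol/h

Yield of V: 1ξ₁ / 553 = 0.714 → ξ₁ = 394.8 lbmol/h.
Conversion of Q: 1ξ₁ + 1ξ₂ = 0.856 × 553 = 473.4 → ξ₂ = 78.53 lbmol/h.
Outlet amounts (n = n₀ + Σ ν·ξ):
  Q: 553 − 1(394.8) − 1(78.53) = 79.63
  P: 1750 − 3(394.8) − 1(78.53) = 486.9
  V: 0 + 1(394.8) = 394.8
  U: 0 + 2(78.53) = 157.1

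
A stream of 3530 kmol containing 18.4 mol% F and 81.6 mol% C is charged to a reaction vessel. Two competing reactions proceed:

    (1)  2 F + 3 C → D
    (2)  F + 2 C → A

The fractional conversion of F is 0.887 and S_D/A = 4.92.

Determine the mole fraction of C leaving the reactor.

Conversion of F: F consumed = 0.887 × 649.5 = 576.1 kmol = 2ξ₁ + 1ξ₂.
Selectivity: 1ξ₁ / (1ξ₂) = 4.92 → ξ₁ = 4.92 ξ₂.
Substitute: (2·4.92 + 1) ξ₂ = 576.1 → ξ₂ = 53.15 kmol, ξ₁ = 261.5 kmol.
Outlet amounts (n = n₀ + Σ ν·ξ):
  F: 649.5 − 2(261.5) − 1(53.15) = 73.4
  C: 2880 − 3(261.5) − 2(53.15) = 1990
  D: 0 + 1(261.5) = 261.5
  A: 0 + 1(53.15) = 53.15
Total out = 2378 kmol; y_C = 1990 / 2378 = 0.8368.

0.837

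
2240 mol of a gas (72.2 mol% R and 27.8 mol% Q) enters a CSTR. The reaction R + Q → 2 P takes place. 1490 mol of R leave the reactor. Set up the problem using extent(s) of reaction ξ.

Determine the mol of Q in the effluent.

495 mol

For R: n = n₀ − 1ξ → 1490 = 1617 − 1ξ, giving ξ = 127.3 mol.
Outlet amounts (n = n₀ + ν ξ):
  R: 1617 − 1(127.3) = 1490
  Q: 622.7 − 1(127.3) = 495.4
  P: 0 + 2(127.3) = 254.6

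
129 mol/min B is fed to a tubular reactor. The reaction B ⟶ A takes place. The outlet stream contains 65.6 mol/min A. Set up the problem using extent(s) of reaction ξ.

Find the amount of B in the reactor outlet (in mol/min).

63.4 mol/min

For A: n = n₀ + 1ξ → 65.6 = 0 + 1ξ, giving ξ = 65.6 mol/min.
Outlet amounts (n = n₀ + ν ξ):
  B: 129 − 1(65.6) = 63.4
  A: 0 + 1(65.6) = 65.6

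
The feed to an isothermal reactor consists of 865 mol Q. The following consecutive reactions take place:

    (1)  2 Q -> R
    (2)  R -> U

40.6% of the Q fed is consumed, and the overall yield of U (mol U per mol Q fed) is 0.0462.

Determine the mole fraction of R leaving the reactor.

Conversion of Q: Q consumed = 2ξ₁ = 0.406 × 865 → ξ₁ = 175.6 mol.
Yield of U: 1ξ₂ / 865 = 0.0462 → ξ₂ = 39.96 mol.
Outlet amounts (n = n₀ + Σ ν·ξ):
  Q: 865 − 2(175.6) = 513.8
  R: 0 + 1(175.6) − 1(39.96) = 135.6
  U: 0 + 1(39.96) = 39.96
Total out = 689.4 mol; y_R = 135.6 / 689.4 = 0.1967.

0.197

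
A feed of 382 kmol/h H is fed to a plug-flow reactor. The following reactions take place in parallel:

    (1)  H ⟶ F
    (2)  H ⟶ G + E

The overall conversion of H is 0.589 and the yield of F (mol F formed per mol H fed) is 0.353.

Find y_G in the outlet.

Yield of F: 1ξ₁ / 382 = 0.353 → ξ₁ = 134.8 kmol/h.
Conversion of H: 1ξ₁ + 1ξ₂ = 0.589 × 382 = 225 → ξ₂ = 90.15 kmol/h.
Outlet amounts (n = n₀ + Σ ν·ξ):
  H: 382 − 1(134.8) − 1(90.15) = 157
  F: 0 + 1(134.8) = 134.8
  G: 0 + 1(90.15) = 90.15
  E: 0 + 1(90.15) = 90.15
Total out = 472.2 kmol/h; y_G = 90.15 / 472.2 = 0.1909.

0.191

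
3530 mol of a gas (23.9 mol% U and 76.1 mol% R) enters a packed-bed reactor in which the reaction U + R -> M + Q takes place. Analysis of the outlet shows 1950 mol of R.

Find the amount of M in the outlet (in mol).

For R: n = n₀ − 1ξ → 1950 = 2686 − 1ξ, giving ξ = 736.3 mol.
Outlet amounts (n = n₀ + ν ξ):
  U: 843.7 − 1(736.3) = 107.3
  R: 2686 − 1(736.3) = 1950
  M: 0 + 1(736.3) = 736.3
  Q: 0 + 1(736.3) = 736.3

736 mol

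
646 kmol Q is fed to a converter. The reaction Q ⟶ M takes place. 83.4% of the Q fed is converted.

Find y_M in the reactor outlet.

0.834

Q reacted = 0.834 × 646 = 538.8 kmol; ν_Q = −1, so ξ = 538.8/1 = 538.8 kmol.
Outlet amounts (n = n₀ + ν ξ):
  Q: 646 − 1(538.8) = 107.2
  M: 0 + 1(538.8) = 538.8
Total out = 646 kmol; y_M = 538.8 / 646 = 0.834.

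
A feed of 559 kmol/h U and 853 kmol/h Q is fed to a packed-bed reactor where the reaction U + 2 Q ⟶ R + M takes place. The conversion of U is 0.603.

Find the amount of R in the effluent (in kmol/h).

337 kmol/h

U reacted = 0.603 × 559 = 337.1 kmol/h; ν_U = −1, so ξ = 337.1/1 = 337.1 kmol/h.
Outlet amounts (n = n₀ + ν ξ):
  U: 559 − 1(337.1) = 221.9
  Q: 853 − 2(337.1) = 178.8
  R: 0 + 1(337.1) = 337.1
  M: 0 + 1(337.1) = 337.1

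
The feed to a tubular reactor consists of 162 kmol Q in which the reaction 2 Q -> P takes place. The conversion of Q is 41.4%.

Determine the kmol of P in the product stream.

33.5 kmol

Q reacted = 0.414 × 162 = 67.07 kmol; ν_Q = −2, so ξ = 67.07/2 = 33.53 kmol.
Outlet amounts (n = n₀ + ν ξ):
  Q: 162 − 2(33.53) = 94.93
  P: 0 + 1(33.53) = 33.53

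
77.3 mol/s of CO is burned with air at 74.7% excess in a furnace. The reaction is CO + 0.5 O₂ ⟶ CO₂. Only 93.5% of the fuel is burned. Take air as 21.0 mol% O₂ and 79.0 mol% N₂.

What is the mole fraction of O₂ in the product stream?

Stoichiometric O₂ = 0.5 × 77.3 = 38.65 mol/s; O₂ fed = 38.65 × 1.747 = 67.52 mol/s.
N₂ fed = 67.52 × 79/21 = 254 mol/s.
Fuel reacted = 0.935 × 77.3 → ξ = 72.28 mol/s.
Outlet (n = n₀ + ν ξ):
  CO: 77.3 − 1(72.28) = 5.024
  O₂: 67.52 − 0.5(72.28) = 31.38
  N₂: 254 (inert)
  CO₂: 0 + 1(72.28) = 72.28
Total out = 362.7 mol/s; y_O₂ = 31.38 / 362.7 = 0.08653.

0.0865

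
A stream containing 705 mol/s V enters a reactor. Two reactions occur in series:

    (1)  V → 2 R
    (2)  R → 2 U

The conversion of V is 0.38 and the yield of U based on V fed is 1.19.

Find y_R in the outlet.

Conversion of V: V consumed = 1ξ₁ = 0.38 × 705 → ξ₁ = 267.9 mol/s.
Yield of U: 2ξ₂ / 705 = 1.19 → ξ₂ = 419.5 mol/s.
Outlet amounts (n = n₀ + Σ ν·ξ):
  V: 705 − 1(267.9) = 437.1
  R: 0 + 2(267.9) − 1(419.5) = 116.3
  U: 0 + 2(419.5) = 838.9
Total out = 1392 mol/s; y_R = 116.3 / 1392 = 0.08354.

0.0835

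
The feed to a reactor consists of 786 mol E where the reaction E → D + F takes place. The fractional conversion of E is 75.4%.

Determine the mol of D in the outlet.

593 mol

E reacted = 0.754 × 786 = 592.6 mol; ν_E = −1, so ξ = 592.6/1 = 592.6 mol.
Outlet amounts (n = n₀ + ν ξ):
  E: 786 − 1(592.6) = 193.4
  D: 0 + 1(592.6) = 592.6
  F: 0 + 1(592.6) = 592.6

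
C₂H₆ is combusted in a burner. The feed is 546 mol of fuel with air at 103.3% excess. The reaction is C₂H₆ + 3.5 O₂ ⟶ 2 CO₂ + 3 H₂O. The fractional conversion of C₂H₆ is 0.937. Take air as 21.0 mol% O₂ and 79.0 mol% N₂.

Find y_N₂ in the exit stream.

Stoichiometric O₂ = 3.5 × 546 = 1911 mol; O₂ fed = 1911 × 2.033 = 3885 mol.
N₂ fed = 3885 × 79/21 = 14620 mol.
Fuel reacted = 0.937 × 546 → ξ = 511.6 mol.
Outlet (n = n₀ + ν ξ):
  C₂H₆: 546 − 1(511.6) = 34.4
  O₂: 3885 − 3.5(511.6) = 2094
  N₂: 14620 (inert)
  CO₂: 0 + 2(511.6) = 1023
  H₂O: 0 + 3(511.6) = 1535
Total out = 19300 mol; y_N₂ = 14620 / 19300 = 0.7572.

0.757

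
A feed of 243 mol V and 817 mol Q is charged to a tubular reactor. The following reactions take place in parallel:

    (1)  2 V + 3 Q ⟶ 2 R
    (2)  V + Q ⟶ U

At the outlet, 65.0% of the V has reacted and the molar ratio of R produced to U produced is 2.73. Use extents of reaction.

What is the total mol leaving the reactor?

Conversion of V: V consumed = 0.65 × 243 = 158 mol = 2ξ₁ + 1ξ₂.
Selectivity: 2ξ₁ / (1ξ₂) = 2.73 → ξ₁ = 1.365 ξ₂.
Substitute: (2·1.365 + 1) ξ₂ = 158 → ξ₂ = 42.35 mol, ξ₁ = 57.8 mol.
Outlet amounts (n = n₀ + Σ ν·ξ):
  V: 243 − 2(57.8) − 1(42.35) = 85.05
  Q: 817 − 3(57.8) − 1(42.35) = 601.2
  R: 0 + 2(57.8) = 115.6
  U: 0 + 1(42.35) = 42.35
Total out = 85.05 + 601.2 + 115.6 + 42.35 = 844.2 mol.

844 mol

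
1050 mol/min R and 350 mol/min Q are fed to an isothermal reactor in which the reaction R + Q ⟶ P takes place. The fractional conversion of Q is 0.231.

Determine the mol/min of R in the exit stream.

Q reacted = 0.231 × 350 = 80.85 mol/min; ν_Q = −1, so ξ = 80.85/1 = 80.85 mol/min.
Outlet amounts (n = n₀ + ν ξ):
  R: 1050 − 1(80.85) = 969.1
  Q: 350 − 1(80.85) = 269.1
  P: 0 + 1(80.85) = 80.85

969 mol/min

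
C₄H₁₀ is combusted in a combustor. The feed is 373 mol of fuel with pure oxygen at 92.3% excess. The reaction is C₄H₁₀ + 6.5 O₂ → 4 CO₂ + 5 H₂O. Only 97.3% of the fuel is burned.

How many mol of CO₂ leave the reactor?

Stoichiometric O₂ = 6.5 × 373 = 2424 mol; O₂ fed = 2424 × 1.923 = 4662 mol.
Fuel reacted = 0.973 × 373 → ξ = 362.9 mol.
Outlet (n = n₀ + ν ξ):
  C₄H₁₀: 373 − 1(362.9) = 10.07
  O₂: 4662 − 6.5(362.9) = 2303
  CO₂: 0 + 4(362.9) = 1452
  H₂O: 0 + 5(362.9) = 1815

1450 mol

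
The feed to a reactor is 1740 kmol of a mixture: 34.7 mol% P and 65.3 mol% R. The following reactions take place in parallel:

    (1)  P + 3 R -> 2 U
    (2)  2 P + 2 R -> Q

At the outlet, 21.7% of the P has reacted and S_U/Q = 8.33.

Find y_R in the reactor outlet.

Conversion of P: P consumed = 0.217 × 603.8 = 131 kmol = 1ξ₁ + 2ξ₂.
Selectivity: 2ξ₁ / (1ξ₂) = 8.33 → ξ₁ = 4.165 ξ₂.
Substitute: (1·4.165 + 2) ξ₂ = 131 → ξ₂ = 21.25 kmol, ξ₁ = 88.52 kmol.
Outlet amounts (n = n₀ + Σ ν·ξ):
  P: 603.8 − 1(88.52) − 2(21.25) = 472.8
  R: 1136 − 3(88.52) − 2(21.25) = 828.2
  U: 0 + 2(88.52) = 177
  Q: 0 + 1(21.25) = 21.25
Total out = 1499 kmol; y_R = 828.2 / 1499 = 0.5524.

0.552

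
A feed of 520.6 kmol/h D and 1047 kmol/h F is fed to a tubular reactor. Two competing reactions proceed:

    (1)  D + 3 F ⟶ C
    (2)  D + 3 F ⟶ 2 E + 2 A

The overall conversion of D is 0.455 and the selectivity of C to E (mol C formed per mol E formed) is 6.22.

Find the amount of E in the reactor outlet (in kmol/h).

35.2 kmol/h

Conversion of D: D consumed = 0.455 × 520.6 = 236.9 kmol/h = 1ξ₁ + 1ξ₂.
Selectivity: 1ξ₁ / (2ξ₂) = 6.22 → ξ₁ = 12.44 ξ₂.
Substitute: (1·12.44 + 1) ξ₂ = 236.9 → ξ₂ = 17.62 kmol/h, ξ₁ = 219.2 kmol/h.
Outlet amounts (n = n₀ + Σ ν·ξ):
  D: 520.6 − 1(219.2) − 1(17.62) = 283.7
  F: 1047 − 3(219.2) − 3(17.62) = 336.4
  C: 0 + 1(219.2) = 219.2
  E: 0 + 2(17.62) = 35.25
  A: 0 + 2(17.62) = 35.25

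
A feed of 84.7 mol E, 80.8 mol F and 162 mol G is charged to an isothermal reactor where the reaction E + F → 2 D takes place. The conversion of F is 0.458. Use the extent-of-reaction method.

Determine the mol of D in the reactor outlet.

74 mol

F reacted = 0.458 × 80.8 = 37.01 mol; ν_F = −1, so ξ = 37.01/1 = 37.01 mol.
Outlet amounts (n = n₀ + ν ξ):
  E: 84.7 − 1(37.01) = 47.69
  F: 80.8 − 1(37.01) = 43.79
  D: 0 + 2(37.01) = 74.01
  G: 162 (inert)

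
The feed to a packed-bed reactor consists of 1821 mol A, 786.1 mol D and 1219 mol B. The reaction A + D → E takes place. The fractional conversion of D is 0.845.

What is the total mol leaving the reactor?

D reacted = 0.845 × 786.1 = 664.3 mol; ν_D = −1, so ξ = 664.3/1 = 664.3 mol.
Outlet amounts (n = n₀ + ν ξ):
  A: 1821 − 1(664.3) = 1157
  D: 786.1 − 1(664.3) = 121.8
  E: 0 + 1(664.3) = 664.3
  B: 1219 (inert)
Total out = 1157 + 121.8 + 664.3 + 1219 = 3162 mol.

3160 mol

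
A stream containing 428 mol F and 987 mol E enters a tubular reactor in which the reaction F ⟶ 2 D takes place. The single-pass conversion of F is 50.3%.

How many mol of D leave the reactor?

F reacted = 0.503 × 428 = 215.3 mol; ν_F = −1, so ξ = 215.3/1 = 215.3 mol.
Outlet amounts (n = n₀ + ν ξ):
  F: 428 − 1(215.3) = 212.7
  D: 0 + 2(215.3) = 430.6
  E: 987 (inert)

431 mol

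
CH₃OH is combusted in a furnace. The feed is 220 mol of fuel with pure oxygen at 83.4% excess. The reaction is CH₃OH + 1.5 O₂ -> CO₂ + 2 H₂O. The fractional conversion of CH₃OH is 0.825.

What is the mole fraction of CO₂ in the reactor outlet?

Stoichiometric O₂ = 1.5 × 220 = 330 mol; O₂ fed = 330 × 1.834 = 605.2 mol.
Fuel reacted = 0.825 × 220 → ξ = 181.5 mol.
Outlet (n = n₀ + ν ξ):
  CH₃OH: 220 − 1(181.5) = 38.5
  O₂: 605.2 − 1.5(181.5) = 333
  CO₂: 0 + 1(181.5) = 181.5
  H₂O: 0 + 2(181.5) = 363
Total out = 916 mol; y_CO₂ = 181.5 / 916 = 0.1982.

0.198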